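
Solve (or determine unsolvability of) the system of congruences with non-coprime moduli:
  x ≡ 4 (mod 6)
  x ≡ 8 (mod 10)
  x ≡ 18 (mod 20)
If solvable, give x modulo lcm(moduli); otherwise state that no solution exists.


Moduli 6, 10, 20 are not pairwise coprime, so CRT works modulo lcm(m_i) when all pairwise compatibility conditions hold.
Pairwise compatibility: gcd(m_i, m_j) must divide a_i - a_j for every pair.
Merge one congruence at a time:
  Start: x ≡ 4 (mod 6).
  Combine with x ≡ 8 (mod 10): gcd(6, 10) = 2; 8 - 4 = 4, which IS divisible by 2, so compatible.
    Write x = 4 + 6·t and substitute into x ≡ 8 (mod 10): 6·t ≡ 8 − 4 = 4 (mod 10).
    Divide the congruence (and modulus) by g = 2: 3·t ≡ 2 (mod 5).
    The inverse of 3 mod 5 is 2 (since 3·2 = 6 = 1·5 + 1), so t ≡ 2·2 = 4 ≡ 4 (mod 5).
    Then x = 4 + 6·4 = 28, valid modulo lcm(6, 10) = 30: x ≡ 28 (mod 30).
  Combine with x ≡ 18 (mod 20): gcd(30, 20) = 10; 18 - 28 = -10, which IS divisible by 10, so compatible.
    Write x = 28 + 30·t and substitute into x ≡ 18 (mod 20): 30·t ≡ 18 − 28 = -10 (mod 20).
    Divide the congruence (and modulus) by g = 10: 3·t ≡ -1 (mod 2).
    Reduce coefficients mod 2: 1·t ≡ 1 (mod 2).
    So t ≡ 1 (mod 2).
    Then x = 28 + 30·1 = 58, valid modulo lcm(30, 20) = 60: x ≡ 58 (mod 60).
Verify: 58 mod 6 = 4, 58 mod 10 = 8, 58 mod 20 = 18.

x ≡ 58 (mod 60).


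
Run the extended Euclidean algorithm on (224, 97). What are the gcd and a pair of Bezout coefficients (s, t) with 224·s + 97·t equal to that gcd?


Euclidean algorithm on (224, 97) — divide until remainder is 0:
  224 = 2 · 97 + 30
  97 = 3 · 30 + 7
  30 = 4 · 7 + 2
  7 = 3 · 2 + 1
  2 = 2 · 1 + 0
gcd(224, 97) = 1.
Track Bezout coefficients alongside the remainders: start with r₀ = 224 = a·1 + b·0 (s = 1, t = 0) and r₁ = 97 = a·0 + b·1 (s = 0, t = 1); each new remainder r_{k+1} = r_{k-1} − q_k·r_k inherits s_{k+1} = s_{k-1} − q_k·s_k, t_{k+1} = t_{k-1} − q_k·t_k, so r_k = a·s_k + b·t_k at every step:
  q = 2: r = 30, s = 1 − 2·0 = 1, t = 0 − 2·1 = -2  (check: 224·1 + 97·(-2) = 30)
  q = 3: r = 7, s = 0 − 3·1 = -3, t = 1 − 3·(-2) = 7  (check: 224·(-3) + 97·7 = 7)
  q = 4: r = 2, s = 1 − 4·(-3) = 13, t = -2 − 4·7 = -30  (check: 224·13 + 97·(-30) = 2)
  q = 3: r = 1, s = -3 − 3·13 = -42, t = 7 − 3·(-30) = 97  (check: 224·(-42) + 97·97 = 1)
The row with r = 1 (the gcd) gives the Bezout coefficients s = -42, t = 97.
Result: 224 · (-42) + 97 · (97) = 1.

gcd(224, 97) = 1; s = -42, t = 97 (check: 224·(-42) + 97·97 = 1).


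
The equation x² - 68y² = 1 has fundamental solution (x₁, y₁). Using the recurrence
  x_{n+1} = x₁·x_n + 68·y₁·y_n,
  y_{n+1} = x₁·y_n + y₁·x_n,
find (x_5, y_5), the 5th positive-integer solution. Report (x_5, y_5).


Step 1: Find the fundamental solution (x₁, y₁) of x² - 68y² = 1.
  Expand √68 as a continued fraction. a₀ = ⌊√68⌋ = 8; iterate m_{k+1} = d_k·a_k − m_k, d_{k+1} = (68 − m_{k+1}²)/d_k, a_{k+1} = ⌊(a₀ + m_{k+1})/d_{k+1}⌋ (starting m₀ = 0, d₀ = 1), with convergents p_k = a_k·p_{k-1} + p_{k-2}, q_k = a_k·q_{k-1} + q_{k-2} (p₋₁ = 1, q₋₁ = 0):
  k = 0: a₀ = 8; p₀/q₀ = 8/1; p₀² − 68·q₀² = 64 − 68 = -4.
  k = 1: m = 8, d = 4, a = ⌊(8 + 8)/4⌋ = 4; p/q = (4·8 + 1)/(4·1 + 0) = 33/4; p² − 68·q² = 1089 − 1088 = 1.
  The first convergent with p² − 68·q² = 1 gives the fundamental solution (x₁, y₁) = (33, 4).
Step 2: Apply the recurrence (x_{n+1}, y_{n+1}) = (x₁x_n + 68y₁y_n, x₁y_n + y₁x_n) repeatedly.
  From (x_1, y_1) = (33, 4): x_2 = 33·33 + 68·4·4 = 2177; y_2 = 33·4 + 4·33 = 264.
  From (x_2, y_2) = (2177, 264): x_3 = 33·2177 + 68·4·264 = 143649; y_3 = 33·264 + 4·2177 = 17420.
  From (x_3, y_3) = (143649, 17420): x_4 = 33·143649 + 68·4·17420 = 9478657; y_4 = 33·17420 + 4·143649 = 1149456.
  From (x_4, y_4) = (9478657, 1149456): x_5 = 33·9478657 + 68·4·1149456 = 625447713; y_5 = 33·1149456 + 4·9478657 = 75846676.
Step 3: Verify x_5² - 68·y_5² = 391184841696930369 - 391184841696930368 = 1 (should be 1). ✓

(x_1, y_1) = (33, 4); (x_5, y_5) = (625447713, 75846676).


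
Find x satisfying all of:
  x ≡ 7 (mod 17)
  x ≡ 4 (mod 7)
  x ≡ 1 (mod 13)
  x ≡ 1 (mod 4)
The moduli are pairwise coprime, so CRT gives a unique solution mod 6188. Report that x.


Product of moduli M = 17 · 7 · 13 · 4 = 6188.
Merge one congruence at a time:
  Start: x ≡ 7 (mod 17).
  Combine with x ≡ 4 (mod 7); new modulus lcm = 119.
    Write x = 7 + 17·t and substitute into x ≡ 4 (mod 7): 17·t ≡ 4 − 7 = -3 (mod 7).
    Reduce coefficients mod 7: 3·t ≡ 4 (mod 7).
    The inverse of 3 mod 7 is 5 (since 3·5 = 15 = 2·7 + 1), so t ≡ 5·4 = 20 ≡ 6 (mod 7).
    Then x = 7 + 17·6 = 109, valid modulo lcm(17, 7) = 119: x ≡ 109 (mod 119).
  Combine with x ≡ 1 (mod 13); new modulus lcm = 1547.
    Write x = 109 + 119·t and substitute into x ≡ 1 (mod 13): 119·t ≡ 1 − 109 = -108 (mod 13).
    Reduce coefficients mod 13: 2·t ≡ 9 (mod 13).
    The inverse of 2 mod 13 is 7 (since 2·7 = 14 = 1·13 + 1), so t ≡ 7·9 = 63 ≡ 11 (mod 13).
    Then x = 109 + 119·11 = 1418, valid modulo lcm(119, 13) = 1547: x ≡ 1418 (mod 1547).
  Combine with x ≡ 1 (mod 4); new modulus lcm = 6188.
    Write x = 1418 + 1547·t and substitute into x ≡ 1 (mod 4): 1547·t ≡ 1 − 1418 = -1417 (mod 4).
    Reduce coefficients mod 4: 3·t ≡ 3 (mod 4).
    The inverse of 3 mod 4 is 3 (since 3·3 = 9 = 2·4 + 1), so t ≡ 3·3 = 9 ≡ 1 (mod 4).
    Then x = 1418 + 1547·1 = 2965, valid modulo lcm(1547, 4) = 6188: x ≡ 2965 (mod 6188).
Verify against each original: 2965 mod 17 = 7, 2965 mod 7 = 4, 2965 mod 13 = 1, 2965 mod 4 = 1.

x ≡ 2965 (mod 6188).


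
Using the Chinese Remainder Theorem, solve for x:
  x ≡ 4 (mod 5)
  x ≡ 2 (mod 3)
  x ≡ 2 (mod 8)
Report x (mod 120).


Moduli 5, 3, 8 are pairwise coprime; by CRT there is a unique solution modulo M = 5 · 3 · 8 = 120.
Solve pairwise, accumulating the modulus:
  Start with x ≡ 4 (mod 5).
  Combine with x ≡ 2 (mod 3): since gcd(5, 3) = 1, we get a unique residue mod 15.
    Write x = 4 + 5·t and substitute into x ≡ 2 (mod 3): 5·t ≡ 2 − 4 = -2 (mod 3).
    Reduce coefficients mod 3: 2·t ≡ 1 (mod 3).
    The inverse of 2 mod 3 is 2 (since 2·2 = 4 = 1·3 + 1), so t ≡ 2·1 = 2 ≡ 2 (mod 3).
    Then x = 4 + 5·2 = 14, valid modulo lcm(5, 3) = 15: x ≡ 14 (mod 15).
  Combine with x ≡ 2 (mod 8): since gcd(15, 8) = 1, we get a unique residue mod 120.
    Write x = 14 + 15·t and substitute into x ≡ 2 (mod 8): 15·t ≡ 2 − 14 = -12 (mod 8).
    Reduce coefficients mod 8: 7·t ≡ 4 (mod 8).
    The inverse of 7 mod 8 is 7 (since 7·7 = 49 = 6·8 + 1), so t ≡ 7·4 = 28 ≡ 4 (mod 8).
    Then x = 14 + 15·4 = 74, valid modulo lcm(15, 8) = 120: x ≡ 74 (mod 120).
Verify: 74 mod 5 = 4 ✓, 74 mod 3 = 2 ✓, 74 mod 8 = 2 ✓.

x ≡ 74 (mod 120).


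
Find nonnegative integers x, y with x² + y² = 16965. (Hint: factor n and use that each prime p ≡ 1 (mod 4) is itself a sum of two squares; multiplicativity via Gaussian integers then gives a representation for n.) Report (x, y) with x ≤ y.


Step 1: Factor n = 16965 = 3^2 · 5 · 13 · 29.
Step 2: Check the mod-4 condition on each prime factor: 3 ≡ 3 (mod 4), exponent 2 (must be even); 5 ≡ 1 (mod 4), exponent 1; 13 ≡ 1 (mod 4), exponent 1; 29 ≡ 1 (mod 4), exponent 1.
All primes ≡ 3 (mod 4) appear to even exponent (or don't appear), so by the two-squares theorem n IS expressible as a sum of two squares.
Step 3: Build a representation. Group n = k² · m with k = 3 and m = 5 · 13 · 29 = 1885 (a product of primes ≡ 1 (mod 4)); a representation of m scales to one of n via (k·x)² + (k·y)² = k²(x² + y²). Each prime p ≡ 1 (mod 4) is itself a sum of two squares; find a² by testing p − a² for a perfect square:
  5: 5 − 1² = 4 = 2² ⇒ 5 = 1² + 2².
  13: 13 − 1² = 12, 13 − 2² = 9 = 3² ⇒ 13 = 2² + 3².
  29: 29 − 1² = 28, 29 − 2² = 25 = 5² ⇒ 29 = 2² + 5².
  Combine using the Brahmagupta–Fibonacci identity (a² + b²)(c² + d²) = (ac − bd)² + (ad + bc)² = (ac + bd)² + (ad − bc)²:
  5 · 13 = 65: from (1² + 2²)(2² + 3²), take (1·2 − 2·3, 1·3 + 2·2) = (2 − 6, 3 + 4) = (-4, 7); dropping signs (only squares matter) gives (4, 7); check 4² + 7² = 16 + 49 = 65 ✓.
  65 · 29 = 1885: from (4² + 7²)(2² + 5²), take (4·2 − 7·5, 4·5 + 7·2) = (8 − 35, 20 + 14) = (-27, 34); dropping signs (only squares matter) gives (27, 34); check 27² + 34² = 729 + 1156 = 1885 ✓.
  Scale by k = 3: (3·27, 3·34) = (81, 102).
Step 4: Order so x ≤ y and verify: 81² + 102² = 6561 + 10404 = 16965 = n. ✓

n = 16965 = 81² + 102² (one valid representation with x ≤ y).


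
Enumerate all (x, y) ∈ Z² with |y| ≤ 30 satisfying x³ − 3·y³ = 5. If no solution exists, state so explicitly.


The equation is x³ - 3y³ = 5. For fixed y, x³ = 3·y³ + 5, so a solution requires the RHS to be a perfect cube.
Strategy: iterate y from -30 to 30, compute RHS = 3·y³ + 5, and check whether it is a (positive or negative) perfect cube.
Check small values of y:
  y = 0: RHS = 5 is not a perfect cube.
  y = 1: RHS = 8 = (2)³ ⇒ x = 2 works.
  y = -1: RHS = 2 is not a perfect cube.
  y = 2: RHS = 29 is not a perfect cube.
  y = -2: RHS = -19 is not a perfect cube.
  y = 3: RHS = 86 is not a perfect cube.
  y = -3: RHS = -76 is not a perfect cube.
Continuing the search up to |y| = 30 finds no further solutions beyond those listed.
Collected solutions: (2, 1).

Solutions (with |y| ≤ 30): (2, 1).


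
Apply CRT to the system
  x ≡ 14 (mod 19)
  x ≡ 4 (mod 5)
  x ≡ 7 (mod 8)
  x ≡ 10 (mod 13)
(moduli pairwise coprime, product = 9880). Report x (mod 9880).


Product of moduli M = 19 · 5 · 8 · 13 = 9880.
Merge one congruence at a time:
  Start: x ≡ 14 (mod 19).
  Combine with x ≡ 4 (mod 5); new modulus lcm = 95.
    Write x = 14 + 19·t and substitute into x ≡ 4 (mod 5): 19·t ≡ 4 − 14 = -10 (mod 5).
    Reduce coefficients mod 5: 4·t ≡ 0 (mod 5).
    The inverse of 4 mod 5 is 4 (since 4·4 = 16 = 3·5 + 1), so t ≡ 4·0 = 0 ≡ 0 (mod 5).
    Then x = 14 + 19·0 = 14, valid modulo lcm(19, 5) = 95: x ≡ 14 (mod 95).
  Combine with x ≡ 7 (mod 8); new modulus lcm = 760.
    Write x = 14 + 95·t and substitute into x ≡ 7 (mod 8): 95·t ≡ 7 − 14 = -7 (mod 8).
    Reduce coefficients mod 8: 7·t ≡ 1 (mod 8).
    The inverse of 7 mod 8 is 7 (since 7·7 = 49 = 6·8 + 1), so t ≡ 7·1 = 7 ≡ 7 (mod 8).
    Then x = 14 + 95·7 = 679, valid modulo lcm(95, 8) = 760: x ≡ 679 (mod 760).
  Combine with x ≡ 10 (mod 13); new modulus lcm = 9880.
    Write x = 679 + 760·t and substitute into x ≡ 10 (mod 13): 760·t ≡ 10 − 679 = -669 (mod 13).
    Reduce coefficients mod 13: 6·t ≡ 7 (mod 13).
    The inverse of 6 mod 13 is 11 (since 6·11 = 66 = 5·13 + 1), so t ≡ 11·7 = 77 ≡ 12 (mod 13).
    Then x = 679 + 760·12 = 9799, valid modulo lcm(760, 13) = 9880: x ≡ 9799 (mod 9880).
Verify against each original: 9799 mod 19 = 14, 9799 mod 5 = 4, 9799 mod 8 = 7, 9799 mod 13 = 10.

x ≡ 9799 (mod 9880).


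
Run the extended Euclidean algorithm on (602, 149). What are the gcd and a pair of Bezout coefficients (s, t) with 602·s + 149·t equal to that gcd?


Euclidean algorithm on (602, 149) — divide until remainder is 0:
  602 = 4 · 149 + 6
  149 = 24 · 6 + 5
  6 = 1 · 5 + 1
  5 = 5 · 1 + 0
gcd(602, 149) = 1.
Track Bezout coefficients alongside the remainders: start with r₀ = 602 = a·1 + b·0 (s = 1, t = 0) and r₁ = 149 = a·0 + b·1 (s = 0, t = 1); each new remainder r_{k+1} = r_{k-1} − q_k·r_k inherits s_{k+1} = s_{k-1} − q_k·s_k, t_{k+1} = t_{k-1} − q_k·t_k, so r_k = a·s_k + b·t_k at every step:
  q = 4: r = 6, s = 1 − 4·0 = 1, t = 0 − 4·1 = -4  (check: 602·1 + 149·(-4) = 6)
  q = 24: r = 5, s = 0 − 24·1 = -24, t = 1 − 24·(-4) = 97  (check: 602·(-24) + 149·97 = 5)
  q = 1: r = 1, s = 1 − 1·(-24) = 25, t = -4 − 1·97 = -101  (check: 602·25 + 149·(-101) = 1)
The row with r = 1 (the gcd) gives the Bezout coefficients s = 25, t = -101.
Result: 602 · (25) + 149 · (-101) = 1.

gcd(602, 149) = 1; s = 25, t = -101 (check: 602·25 + 149·(-101) = 1).


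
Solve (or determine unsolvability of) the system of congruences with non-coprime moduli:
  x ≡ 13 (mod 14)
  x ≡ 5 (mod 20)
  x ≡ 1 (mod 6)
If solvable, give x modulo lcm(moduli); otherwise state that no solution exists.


Moduli 14, 20, 6 are not pairwise coprime, so CRT works modulo lcm(m_i) when all pairwise compatibility conditions hold.
Pairwise compatibility: gcd(m_i, m_j) must divide a_i - a_j for every pair.
Merge one congruence at a time:
  Start: x ≡ 13 (mod 14).
  Combine with x ≡ 5 (mod 20): gcd(14, 20) = 2; 5 - 13 = -8, which IS divisible by 2, so compatible.
    Write x = 13 + 14·t and substitute into x ≡ 5 (mod 20): 14·t ≡ 5 − 13 = -8 (mod 20).
    Divide the congruence (and modulus) by g = 2: 7·t ≡ -4 (mod 10).
    Reduce coefficients mod 10: 7·t ≡ 6 (mod 10).
    The inverse of 7 mod 10 is 3 (since 7·3 = 21 = 2·10 + 1), so t ≡ 3·6 = 18 ≡ 8 (mod 10).
    Then x = 13 + 14·8 = 125, valid modulo lcm(14, 20) = 140: x ≡ 125 (mod 140).
  Combine with x ≡ 1 (mod 6): gcd(140, 6) = 2; 1 - 125 = -124, which IS divisible by 2, so compatible.
    Write x = 125 + 140·t and substitute into x ≡ 1 (mod 6): 140·t ≡ 1 − 125 = -124 (mod 6).
    Divide the congruence (and modulus) by g = 2: 70·t ≡ -62 (mod 3).
    Reduce coefficients mod 3: 1·t ≡ 1 (mod 3).
    So t ≡ 1 (mod 3).
    Then x = 125 + 140·1 = 265, valid modulo lcm(140, 6) = 420: x ≡ 265 (mod 420).
Verify: 265 mod 14 = 13, 265 mod 20 = 5, 265 mod 6 = 1.

x ≡ 265 (mod 420).


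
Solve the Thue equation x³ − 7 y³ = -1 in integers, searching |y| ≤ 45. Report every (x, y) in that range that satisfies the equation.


The equation is x³ - 7y³ = -1. For fixed y, x³ = 7·y³ − 1, so a solution requires the RHS to be a perfect cube.
Strategy: iterate y from -45 to 45, compute RHS = 7·y³ − 1, and check whether it is a (positive or negative) perfect cube.
Check small values of y:
  y = 0: RHS = -1 = (-1)³ ⇒ x = -1 works.
  y = 1: RHS = 6 is not a perfect cube.
  y = -1: RHS = -8 = (-2)³ ⇒ x = -2 works.
  y = 2: RHS = 55 is not a perfect cube.
  y = -2: RHS = -57 is not a perfect cube.
  y = 3: RHS = 188 is not a perfect cube.
  y = -3: RHS = -190 is not a perfect cube.
Continuing the search up to |y| = 45 finds no further solutions beyond those listed.
Collected solutions: (-1, 0), (-2, -1).

Solutions (with |y| ≤ 45): (-1, 0), (-2, -1).


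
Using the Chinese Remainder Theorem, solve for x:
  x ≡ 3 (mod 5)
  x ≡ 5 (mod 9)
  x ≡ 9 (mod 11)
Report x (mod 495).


Moduli 5, 9, 11 are pairwise coprime; by CRT there is a unique solution modulo M = 5 · 9 · 11 = 495.
Solve pairwise, accumulating the modulus:
  Start with x ≡ 3 (mod 5).
  Combine with x ≡ 5 (mod 9): since gcd(5, 9) = 1, we get a unique residue mod 45.
    Write x = 3 + 5·t and substitute into x ≡ 5 (mod 9): 5·t ≡ 5 − 3 = 2 (mod 9).
    The inverse of 5 mod 9 is 2 (since 5·2 = 10 = 1·9 + 1), so t ≡ 2·2 = 4 ≡ 4 (mod 9).
    Then x = 3 + 5·4 = 23, valid modulo lcm(5, 9) = 45: x ≡ 23 (mod 45).
  Combine with x ≡ 9 (mod 11): since gcd(45, 11) = 1, we get a unique residue mod 495.
    Write x = 23 + 45·t and substitute into x ≡ 9 (mod 11): 45·t ≡ 9 − 23 = -14 (mod 11).
    Reduce coefficients mod 11: 1·t ≡ 8 (mod 11).
    So t ≡ 8 (mod 11).
    Then x = 23 + 45·8 = 383, valid modulo lcm(45, 11) = 495: x ≡ 383 (mod 495).
Verify: 383 mod 5 = 3 ✓, 383 mod 9 = 5 ✓, 383 mod 11 = 9 ✓.

x ≡ 383 (mod 495).


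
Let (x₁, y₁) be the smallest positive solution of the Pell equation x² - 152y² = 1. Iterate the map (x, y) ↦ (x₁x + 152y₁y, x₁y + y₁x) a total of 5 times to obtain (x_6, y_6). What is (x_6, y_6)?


Step 1: Find the fundamental solution (x₁, y₁) of x² - 152y² = 1.
  Expand √152 as a continued fraction. a₀ = ⌊√152⌋ = 12; iterate m_{k+1} = d_k·a_k − m_k, d_{k+1} = (152 − m_{k+1}²)/d_k, a_{k+1} = ⌊(a₀ + m_{k+1})/d_{k+1}⌋ (starting m₀ = 0, d₀ = 1), with convergents p_k = a_k·p_{k-1} + p_{k-2}, q_k = a_k·q_{k-1} + q_{k-2} (p₋₁ = 1, q₋₁ = 0):
  k = 0: a₀ = 12; p₀/q₀ = 12/1; p₀² − 152·q₀² = 144 − 152 = -8.
  k = 1: m = 12, d = 8, a = ⌊(12 + 12)/8⌋ = 3; p/q = (3·12 + 1)/(3·1 + 0) = 37/3; p² − 152·q² = 1369 − 1368 = 1.
  The first convergent with p² − 152·q² = 1 gives the fundamental solution (x₁, y₁) = (37, 3).
Step 2: Apply the recurrence (x_{n+1}, y_{n+1}) = (x₁x_n + 152y₁y_n, x₁y_n + y₁x_n) repeatedly.
  From (x_1, y_1) = (37, 3): x_2 = 37·37 + 152·3·3 = 2737; y_2 = 37·3 + 3·37 = 222.
  From (x_2, y_2) = (2737, 222): x_3 = 37·2737 + 152·3·222 = 202501; y_3 = 37·222 + 3·2737 = 16425.
  From (x_3, y_3) = (202501, 16425): x_4 = 37·202501 + 152·3·16425 = 14982337; y_4 = 37·16425 + 3·202501 = 1215228.
  From (x_4, y_4) = (14982337, 1215228): x_5 = 37·14982337 + 152·3·1215228 = 1108490437; y_5 = 37·1215228 + 3·14982337 = 89910447.
  From (x_5, y_5) = (1108490437, 89910447): x_6 = 37·1108490437 + 152·3·89910447 = 82013310001; y_6 = 37·89910447 + 3·1108490437 = 6652157850.
Step 3: Verify x_6² - 152·y_6² = 6726183017320126620001 - 6726183017320126620000 = 1 (should be 1). ✓

(x_1, y_1) = (37, 3); (x_6, y_6) = (82013310001, 6652157850).


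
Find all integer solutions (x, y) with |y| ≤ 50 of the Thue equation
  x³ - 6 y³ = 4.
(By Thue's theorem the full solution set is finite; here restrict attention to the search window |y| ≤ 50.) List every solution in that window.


The equation is x³ - 6y³ = 4. For fixed y, x³ = 6·y³ + 4, so a solution requires the RHS to be a perfect cube.
Strategy: iterate y from -50 to 50, compute RHS = 6·y³ + 4, and check whether it is a (positive or negative) perfect cube.
Check small values of y:
  y = 0: RHS = 4 is not a perfect cube.
  y = 1: RHS = 10 is not a perfect cube.
  y = -1: RHS = -2 is not a perfect cube.
  y = 2: RHS = 52 is not a perfect cube.
  y = -2: RHS = -44 is not a perfect cube.
  y = 3: RHS = 166 is not a perfect cube.
  y = -3: RHS = -158 is not a perfect cube.
Continuing the search up to |y| = 50 finds no solutions either.
No (x, y) in the scanned range satisfies the equation.

No integer solutions with |y| ≤ 50.


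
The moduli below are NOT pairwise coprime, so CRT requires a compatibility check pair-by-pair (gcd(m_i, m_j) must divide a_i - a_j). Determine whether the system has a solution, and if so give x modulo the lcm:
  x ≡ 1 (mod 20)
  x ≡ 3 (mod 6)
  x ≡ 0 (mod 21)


Moduli 20, 6, 21 are not pairwise coprime, so CRT works modulo lcm(m_i) when all pairwise compatibility conditions hold.
Pairwise compatibility: gcd(m_i, m_j) must divide a_i - a_j for every pair.
Merge one congruence at a time:
  Start: x ≡ 1 (mod 20).
  Combine with x ≡ 3 (mod 6): gcd(20, 6) = 2; 3 - 1 = 2, which IS divisible by 2, so compatible.
    Write x = 1 + 20·t and substitute into x ≡ 3 (mod 6): 20·t ≡ 3 − 1 = 2 (mod 6).
    Divide the congruence (and modulus) by g = 2: 10·t ≡ 1 (mod 3).
    Reduce coefficients mod 3: 1·t ≡ 1 (mod 3).
    So t ≡ 1 (mod 3).
    Then x = 1 + 20·1 = 21, valid modulo lcm(20, 6) = 60: x ≡ 21 (mod 60).
  Combine with x ≡ 0 (mod 21): gcd(60, 21) = 3; 0 - 21 = -21, which IS divisible by 3, so compatible.
    Write x = 21 + 60·t and substitute into x ≡ 0 (mod 21): 60·t ≡ 0 − 21 = -21 (mod 21).
    Divide the congruence (and modulus) by g = 3: 20·t ≡ -7 (mod 7).
    Reduce coefficients mod 7: 6·t ≡ 0 (mod 7).
    The inverse of 6 mod 7 is 6 (since 6·6 = 36 = 5·7 + 1), so t ≡ 6·0 = 0 ≡ 0 (mod 7).
    Then x = 21 + 60·0 = 21, valid modulo lcm(60, 21) = 420: x ≡ 21 (mod 420).
Verify: 21 mod 20 = 1, 21 mod 6 = 3, 21 mod 21 = 0.

x ≡ 21 (mod 420).


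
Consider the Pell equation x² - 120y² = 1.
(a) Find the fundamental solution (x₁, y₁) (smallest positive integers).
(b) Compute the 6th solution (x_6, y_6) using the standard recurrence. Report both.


Step 1: Find the fundamental solution (x₁, y₁) of x² - 120y² = 1.
  Expand √120 as a continued fraction. a₀ = ⌊√120⌋ = 10; iterate m_{k+1} = d_k·a_k − m_k, d_{k+1} = (120 − m_{k+1}²)/d_k, a_{k+1} = ⌊(a₀ + m_{k+1})/d_{k+1}⌋ (starting m₀ = 0, d₀ = 1), with convergents p_k = a_k·p_{k-1} + p_{k-2}, q_k = a_k·q_{k-1} + q_{k-2} (p₋₁ = 1, q₋₁ = 0):
  k = 0: a₀ = 10; p₀/q₀ = 10/1; p₀² − 120·q₀² = 100 − 120 = -20.
  k = 1: m = 10, d = 20, a = ⌊(10 + 10)/20⌋ = 1; p/q = (1·10 + 1)/(1·1 + 0) = 11/1; p² − 120·q² = 121 − 120 = 1.
  The first convergent with p² − 120·q² = 1 gives the fundamental solution (x₁, y₁) = (11, 1).
Step 2: Apply the recurrence (x_{n+1}, y_{n+1}) = (x₁x_n + 120y₁y_n, x₁y_n + y₁x_n) repeatedly.
  From (x_1, y_1) = (11, 1): x_2 = 11·11 + 120·1·1 = 241; y_2 = 11·1 + 1·11 = 22.
  From (x_2, y_2) = (241, 22): x_3 = 11·241 + 120·1·22 = 5291; y_3 = 11·22 + 1·241 = 483.
  From (x_3, y_3) = (5291, 483): x_4 = 11·5291 + 120·1·483 = 116161; y_4 = 11·483 + 1·5291 = 10604.
  From (x_4, y_4) = (116161, 10604): x_5 = 11·116161 + 120·1·10604 = 2550251; y_5 = 11·10604 + 1·116161 = 232805.
  From (x_5, y_5) = (2550251, 232805): x_6 = 11·2550251 + 120·1·232805 = 55989361; y_6 = 11·232805 + 1·2550251 = 5111106.
Step 3: Verify x_6² - 120·y_6² = 3134808545188321 - 3134808545188320 = 1 (should be 1). ✓

(x_1, y_1) = (11, 1); (x_6, y_6) = (55989361, 5111106).


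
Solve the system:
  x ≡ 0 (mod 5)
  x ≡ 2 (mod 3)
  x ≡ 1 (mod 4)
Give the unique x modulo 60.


Moduli 5, 3, 4 are pairwise coprime; by CRT there is a unique solution modulo M = 5 · 3 · 4 = 60.
Solve pairwise, accumulating the modulus:
  Start with x ≡ 0 (mod 5).
  Combine with x ≡ 2 (mod 3): since gcd(5, 3) = 1, we get a unique residue mod 15.
    Write x = 0 + 5·t and substitute into x ≡ 2 (mod 3): 5·t ≡ 2 − 0 = 2 (mod 3).
    Reduce coefficients mod 3: 2·t ≡ 2 (mod 3).
    The inverse of 2 mod 3 is 2 (since 2·2 = 4 = 1·3 + 1), so t ≡ 2·2 = 4 ≡ 1 (mod 3).
    Then x = 0 + 5·1 = 5, valid modulo lcm(5, 3) = 15: x ≡ 5 (mod 15).
  Combine with x ≡ 1 (mod 4): since gcd(15, 4) = 1, we get a unique residue mod 60.
    Write x = 5 + 15·t and substitute into x ≡ 1 (mod 4): 15·t ≡ 1 − 5 = -4 (mod 4).
    Reduce coefficients mod 4: 3·t ≡ 0 (mod 4).
    The inverse of 3 mod 4 is 3 (since 3·3 = 9 = 2·4 + 1), so t ≡ 3·0 = 0 ≡ 0 (mod 4).
    Then x = 5 + 15·0 = 5, valid modulo lcm(15, 4) = 60: x ≡ 5 (mod 60).
Verify: 5 mod 5 = 0 ✓, 5 mod 3 = 2 ✓, 5 mod 4 = 1 ✓.

x ≡ 5 (mod 60).


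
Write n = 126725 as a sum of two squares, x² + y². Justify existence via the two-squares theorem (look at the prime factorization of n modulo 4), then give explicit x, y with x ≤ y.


Step 1: Factor n = 126725 = 5^2 · 37 · 137.
Step 2: Check the mod-4 condition on each prime factor: 5 ≡ 1 (mod 4), exponent 2; 37 ≡ 1 (mod 4), exponent 1; 137 ≡ 1 (mod 4), exponent 1.
All primes ≡ 3 (mod 4) appear to even exponent (or don't appear), so by the two-squares theorem n IS expressible as a sum of two squares.
Step 3: Build a representation. Group n = k² · m with k = 5 and m = 37 · 137 = 5069 (a product of primes ≡ 1 (mod 4)); a representation of m scales to one of n via (k·x)² + (k·y)² = k²(x² + y²). Each prime p ≡ 1 (mod 4) is itself a sum of two squares; find a² by testing p − a² for a perfect square:
  37: 37 − 1² = 36 = 6² ⇒ 37 = 1² + 6².
  137: 137 − 1² = 136, 137 − 2² = 133, 137 − 3² = 128, 137 − 4² = 121 = 11² ⇒ 137 = 4² + 11².
  Combine using the Brahmagupta–Fibonacci identity (a² + b²)(c² + d²) = (ac − bd)² + (ad + bc)² = (ac + bd)² + (ad − bc)²:
  37 · 137 = 5069: from (1² + 6²)(4² + 11²), take (1·4 − 6·11, 1·11 + 6·4) = (4 − 66, 11 + 24) = (-62, 35); dropping signs (only squares matter) gives (62, 35); check 62² + 35² = 3844 + 1225 = 5069 ✓.
  Scale by k = 5: (5·62, 5·35) = (310, 175).
Step 4: Order so x ≤ y and verify: 175² + 310² = 30625 + 96100 = 126725 = n. ✓

n = 126725 = 175² + 310² (one valid representation with x ≤ y).


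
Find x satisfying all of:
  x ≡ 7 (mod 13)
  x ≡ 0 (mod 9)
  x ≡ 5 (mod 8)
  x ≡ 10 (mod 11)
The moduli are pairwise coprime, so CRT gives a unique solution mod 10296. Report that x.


Product of moduli M = 13 · 9 · 8 · 11 = 10296.
Merge one congruence at a time:
  Start: x ≡ 7 (mod 13).
  Combine with x ≡ 0 (mod 9); new modulus lcm = 117.
    Write x = 7 + 13·t and substitute into x ≡ 0 (mod 9): 13·t ≡ 0 − 7 = -7 (mod 9).
    Reduce coefficients mod 9: 4·t ≡ 2 (mod 9).
    The inverse of 4 mod 9 is 7 (since 4·7 = 28 = 3·9 + 1), so t ≡ 7·2 = 14 ≡ 5 (mod 9).
    Then x = 7 + 13·5 = 72, valid modulo lcm(13, 9) = 117: x ≡ 72 (mod 117).
  Combine with x ≡ 5 (mod 8); new modulus lcm = 936.
    Write x = 72 + 117·t and substitute into x ≡ 5 (mod 8): 117·t ≡ 5 − 72 = -67 (mod 8).
    Reduce coefficients mod 8: 5·t ≡ 5 (mod 8).
    The inverse of 5 mod 8 is 5 (since 5·5 = 25 = 3·8 + 1), so t ≡ 5·5 = 25 ≡ 1 (mod 8).
    Then x = 72 + 117·1 = 189, valid modulo lcm(117, 8) = 936: x ≡ 189 (mod 936).
  Combine with x ≡ 10 (mod 11); new modulus lcm = 10296.
    Write x = 189 + 936·t and substitute into x ≡ 10 (mod 11): 936·t ≡ 10 − 189 = -179 (mod 11).
    Reduce coefficients mod 11: 1·t ≡ 8 (mod 11).
    So t ≡ 8 (mod 11).
    Then x = 189 + 936·8 = 7677, valid modulo lcm(936, 11) = 10296: x ≡ 7677 (mod 10296).
Verify against each original: 7677 mod 13 = 7, 7677 mod 9 = 0, 7677 mod 8 = 5, 7677 mod 11 = 10.

x ≡ 7677 (mod 10296).


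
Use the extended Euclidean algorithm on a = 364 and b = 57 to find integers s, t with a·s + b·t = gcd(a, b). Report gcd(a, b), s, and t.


Euclidean algorithm on (364, 57) — divide until remainder is 0:
  364 = 6 · 57 + 22
  57 = 2 · 22 + 13
  22 = 1 · 13 + 9
  13 = 1 · 9 + 4
  9 = 2 · 4 + 1
  4 = 4 · 1 + 0
gcd(364, 57) = 1.
Track Bezout coefficients alongside the remainders: start with r₀ = 364 = a·1 + b·0 (s = 1, t = 0) and r₁ = 57 = a·0 + b·1 (s = 0, t = 1); each new remainder r_{k+1} = r_{k-1} − q_k·r_k inherits s_{k+1} = s_{k-1} − q_k·s_k, t_{k+1} = t_{k-1} − q_k·t_k, so r_k = a·s_k + b·t_k at every step:
  q = 6: r = 22, s = 1 − 6·0 = 1, t = 0 − 6·1 = -6  (check: 364·1 + 57·(-6) = 22)
  q = 2: r = 13, s = 0 − 2·1 = -2, t = 1 − 2·(-6) = 13  (check: 364·(-2) + 57·13 = 13)
  q = 1: r = 9, s = 1 − 1·(-2) = 3, t = -6 − 1·13 = -19  (check: 364·3 + 57·(-19) = 9)
  q = 1: r = 4, s = -2 − 1·3 = -5, t = 13 − 1·(-19) = 32  (check: 364·(-5) + 57·32 = 4)
  q = 2: r = 1, s = 3 − 2·(-5) = 13, t = -19 − 2·32 = -83  (check: 364·13 + 57·(-83) = 1)
The row with r = 1 (the gcd) gives the Bezout coefficients s = 13, t = -83.
Result: 364 · (13) + 57 · (-83) = 1.

gcd(364, 57) = 1; s = 13, t = -83 (check: 364·13 + 57·(-83) = 1).


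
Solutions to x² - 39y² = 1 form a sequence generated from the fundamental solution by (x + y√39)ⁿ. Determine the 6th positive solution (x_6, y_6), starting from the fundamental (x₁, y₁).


Step 1: Find the fundamental solution (x₁, y₁) of x² - 39y² = 1.
  Expand √39 as a continued fraction. a₀ = ⌊√39⌋ = 6; iterate m_{k+1} = d_k·a_k − m_k, d_{k+1} = (39 − m_{k+1}²)/d_k, a_{k+1} = ⌊(a₀ + m_{k+1})/d_{k+1}⌋ (starting m₀ = 0, d₀ = 1), with convergents p_k = a_k·p_{k-1} + p_{k-2}, q_k = a_k·q_{k-1} + q_{k-2} (p₋₁ = 1, q₋₁ = 0):
  k = 0: a₀ = 6; p₀/q₀ = 6/1; p₀² − 39·q₀² = 36 − 39 = -3.
  k = 1: m = 6, d = 3, a = ⌊(6 + 6)/3⌋ = 4; p/q = (4·6 + 1)/(4·1 + 0) = 25/4; p² − 39·q² = 625 − 624 = 1.
  The first convergent with p² − 39·q² = 1 gives the fundamental solution (x₁, y₁) = (25, 4).
Step 2: Apply the recurrence (x_{n+1}, y_{n+1}) = (x₁x_n + 39y₁y_n, x₁y_n + y₁x_n) repeatedly.
  From (x_1, y_1) = (25, 4): x_2 = 25·25 + 39·4·4 = 1249; y_2 = 25·4 + 4·25 = 200.
  From (x_2, y_2) = (1249, 200): x_3 = 25·1249 + 39·4·200 = 62425; y_3 = 25·200 + 4·1249 = 9996.
  From (x_3, y_3) = (62425, 9996): x_4 = 25·62425 + 39·4·9996 = 3120001; y_4 = 25·9996 + 4·62425 = 499600.
  From (x_4, y_4) = (3120001, 499600): x_5 = 25·3120001 + 39·4·499600 = 155937625; y_5 = 25·499600 + 4·3120001 = 24970004.
  From (x_5, y_5) = (155937625, 24970004): x_6 = 25·155937625 + 39·4·24970004 = 7793761249; y_6 = 25·24970004 + 4·155937625 = 1248000600.
Step 3: Verify x_6² - 39·y_6² = 60742714406414040001 - 60742714406414040000 = 1 (should be 1). ✓

(x_1, y_1) = (25, 4); (x_6, y_6) = (7793761249, 1248000600).


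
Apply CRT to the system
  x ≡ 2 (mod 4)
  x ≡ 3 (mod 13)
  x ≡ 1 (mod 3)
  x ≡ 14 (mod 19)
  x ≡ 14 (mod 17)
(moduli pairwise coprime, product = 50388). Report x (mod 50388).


Product of moduli M = 4 · 13 · 3 · 19 · 17 = 50388.
Merge one congruence at a time:
  Start: x ≡ 2 (mod 4).
  Combine with x ≡ 3 (mod 13); new modulus lcm = 52.
    Write x = 2 + 4·t and substitute into x ≡ 3 (mod 13): 4·t ≡ 3 − 2 = 1 (mod 13).
    The inverse of 4 mod 13 is 10 (since 4·10 = 40 = 3·13 + 1), so t ≡ 10·1 = 10 ≡ 10 (mod 13).
    Then x = 2 + 4·10 = 42, valid modulo lcm(4, 13) = 52: x ≡ 42 (mod 52).
  Combine with x ≡ 1 (mod 3); new modulus lcm = 156.
    Write x = 42 + 52·t and substitute into x ≡ 1 (mod 3): 52·t ≡ 1 − 42 = -41 (mod 3).
    Reduce coefficients mod 3: 1·t ≡ 1 (mod 3).
    So t ≡ 1 (mod 3).
    Then x = 42 + 52·1 = 94, valid modulo lcm(52, 3) = 156: x ≡ 94 (mod 156).
  Combine with x ≡ 14 (mod 19); new modulus lcm = 2964.
    Write x = 94 + 156·t and substitute into x ≡ 14 (mod 19): 156·t ≡ 14 − 94 = -80 (mod 19).
    Reduce coefficients mod 19: 4·t ≡ 15 (mod 19).
    The inverse of 4 mod 19 is 5 (since 4·5 = 20 = 1·19 + 1), so t ≡ 5·15 = 75 ≡ 18 (mod 19).
    Then x = 94 + 156·18 = 2902, valid modulo lcm(156, 19) = 2964: x ≡ 2902 (mod 2964).
  Combine with x ≡ 14 (mod 17); new modulus lcm = 50388.
    Write x = 2902 + 2964·t and substitute into x ≡ 14 (mod 17): 2964·t ≡ 14 − 2902 = -2888 (mod 17).
    Reduce coefficients mod 17: 6·t ≡ 2 (mod 17).
    The inverse of 6 mod 17 is 3 (since 6·3 = 18 = 1·17 + 1), so t ≡ 3·2 = 6 ≡ 6 (mod 17).
    Then x = 2902 + 2964·6 = 20686, valid modulo lcm(2964, 17) = 50388: x ≡ 20686 (mod 50388).
Verify against each original: 20686 mod 4 = 2, 20686 mod 13 = 3, 20686 mod 3 = 1, 20686 mod 19 = 14, 20686 mod 17 = 14.

x ≡ 20686 (mod 50388).


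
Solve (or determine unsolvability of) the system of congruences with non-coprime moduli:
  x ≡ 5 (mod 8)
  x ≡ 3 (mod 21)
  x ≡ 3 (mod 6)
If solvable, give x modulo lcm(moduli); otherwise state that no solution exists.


Moduli 8, 21, 6 are not pairwise coprime, so CRT works modulo lcm(m_i) when all pairwise compatibility conditions hold.
Pairwise compatibility: gcd(m_i, m_j) must divide a_i - a_j for every pair.
Merge one congruence at a time:
  Start: x ≡ 5 (mod 8).
  Combine with x ≡ 3 (mod 21): gcd(8, 21) = 1; 3 - 5 = -2, which IS divisible by 1, so compatible.
    Write x = 5 + 8·t and substitute into x ≡ 3 (mod 21): 8·t ≡ 3 − 5 = -2 (mod 21).
    Reduce coefficients mod 21: 8·t ≡ 19 (mod 21).
    The inverse of 8 mod 21 is 8 (since 8·8 = 64 = 3·21 + 1), so t ≡ 8·19 = 152 ≡ 5 (mod 21).
    Then x = 5 + 8·5 = 45, valid modulo lcm(8, 21) = 168: x ≡ 45 (mod 168).
  Combine with x ≡ 3 (mod 6): gcd(168, 6) = 6; 3 - 45 = -42, which IS divisible by 6, so compatible.
    Write x = 45 + 168·t and substitute into x ≡ 3 (mod 6): 168·t ≡ 3 − 45 = -42 (mod 6).
    Divide the congruence (and modulus) by g = 6: 28·t ≡ -7 (mod 1).
    Modulo 1 every t works; take t = 0.
    Then x = 45 + 168·0 = 45, valid modulo lcm(168, 6) = 168: x ≡ 45 (mod 168).
Verify: 45 mod 8 = 5, 45 mod 21 = 3, 45 mod 6 = 3.

x ≡ 45 (mod 168).


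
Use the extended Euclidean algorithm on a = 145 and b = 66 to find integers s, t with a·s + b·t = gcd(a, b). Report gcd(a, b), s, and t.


Euclidean algorithm on (145, 66) — divide until remainder is 0:
  145 = 2 · 66 + 13
  66 = 5 · 13 + 1
  13 = 13 · 1 + 0
gcd(145, 66) = 1.
Track Bezout coefficients alongside the remainders: start with r₀ = 145 = a·1 + b·0 (s = 1, t = 0) and r₁ = 66 = a·0 + b·1 (s = 0, t = 1); each new remainder r_{k+1} = r_{k-1} − q_k·r_k inherits s_{k+1} = s_{k-1} − q_k·s_k, t_{k+1} = t_{k-1} − q_k·t_k, so r_k = a·s_k + b·t_k at every step:
  q = 2: r = 13, s = 1 − 2·0 = 1, t = 0 − 2·1 = -2  (check: 145·1 + 66·(-2) = 13)
  q = 5: r = 1, s = 0 − 5·1 = -5, t = 1 − 5·(-2) = 11  (check: 145·(-5) + 66·11 = 1)
The row with r = 1 (the gcd) gives the Bezout coefficients s = -5, t = 11.
Result: 145 · (-5) + 66 · (11) = 1.

gcd(145, 66) = 1; s = -5, t = 11 (check: 145·(-5) + 66·11 = 1).


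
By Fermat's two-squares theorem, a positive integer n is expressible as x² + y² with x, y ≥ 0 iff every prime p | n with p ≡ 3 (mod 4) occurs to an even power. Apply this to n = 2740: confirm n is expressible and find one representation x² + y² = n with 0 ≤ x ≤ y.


Step 1: Factor n = 2740 = 2^2 · 5 · 137.
Step 2: Check the mod-4 condition on each prime factor: 2 = 2 (special); 5 ≡ 1 (mod 4), exponent 1; 137 ≡ 1 (mod 4), exponent 1.
All primes ≡ 3 (mod 4) appear to even exponent (or don't appear), so by the two-squares theorem n IS expressible as a sum of two squares.
Step 3: Build a representation. Group n = k² · m with k = 2 and m = 5 · 137 = 685 (a product of primes ≡ 1 (mod 4)); a representation of m scales to one of n via (k·x)² + (k·y)² = k²(x² + y²). Each prime p ≡ 1 (mod 4) is itself a sum of two squares; find a² by testing p − a² for a perfect square:
  5: 5 − 1² = 4 = 2² ⇒ 5 = 1² + 2².
  137: 137 − 1² = 136, 137 − 2² = 133, 137 − 3² = 128, 137 − 4² = 121 = 11² ⇒ 137 = 4² + 11².
  Combine using the Brahmagupta–Fibonacci identity (a² + b²)(c² + d²) = (ac − bd)² + (ad + bc)² = (ac + bd)² + (ad − bc)²:
  5 · 137 = 685: from (1² + 2²)(4² + 11²), take (1·4 − 2·11, 1·11 + 2·4) = (4 − 22, 11 + 8) = (-18, 19); dropping signs (only squares matter) gives (18, 19); check 18² + 19² = 324 + 361 = 685 ✓.
  Scale by k = 2: (2·18, 2·19) = (36, 38).
Step 4: Order so x ≤ y and verify: 36² + 38² = 1296 + 1444 = 2740 = n. ✓

n = 2740 = 36² + 38² (one valid representation with x ≤ y).


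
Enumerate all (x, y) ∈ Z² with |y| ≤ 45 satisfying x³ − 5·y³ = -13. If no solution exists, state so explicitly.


The equation is x³ - 5y³ = -13. For fixed y, x³ = 5·y³ − 13, so a solution requires the RHS to be a perfect cube.
Strategy: iterate y from -45 to 45, compute RHS = 5·y³ − 13, and check whether it is a (positive or negative) perfect cube.
Check small values of y:
  y = 0: RHS = -13 is not a perfect cube.
  y = 1: RHS = -8 = (-2)³ ⇒ x = -2 works.
  y = -1: RHS = -18 is not a perfect cube.
  y = 2: RHS = 27 = (3)³ ⇒ x = 3 works.
  y = -2: RHS = -53 is not a perfect cube.
  y = 3: RHS = 122 is not a perfect cube.
  y = -3: RHS = -148 is not a perfect cube.
Continuing, at y = -7: RHS = -1728 = (-12)³ ⇒ x = -12 works.
Searching the remaining y in |y| ≤ 45 finds no further solutions.
Collected solutions: (-2, 1), (3, 2), (-12, -7).

Solutions (with |y| ≤ 45): (-2, 1), (3, 2), (-12, -7).


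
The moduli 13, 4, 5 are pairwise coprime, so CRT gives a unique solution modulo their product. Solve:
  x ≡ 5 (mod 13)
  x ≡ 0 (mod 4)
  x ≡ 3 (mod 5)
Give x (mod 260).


Moduli 13, 4, 5 are pairwise coprime; by CRT there is a unique solution modulo M = 13 · 4 · 5 = 260.
Solve pairwise, accumulating the modulus:
  Start with x ≡ 5 (mod 13).
  Combine with x ≡ 0 (mod 4): since gcd(13, 4) = 1, we get a unique residue mod 52.
    Write x = 5 + 13·t and substitute into x ≡ 0 (mod 4): 13·t ≡ 0 − 5 = -5 (mod 4).
    Reduce coefficients mod 4: 1·t ≡ 3 (mod 4).
    So t ≡ 3 (mod 4).
    Then x = 5 + 13·3 = 44, valid modulo lcm(13, 4) = 52: x ≡ 44 (mod 52).
  Combine with x ≡ 3 (mod 5): since gcd(52, 5) = 1, we get a unique residue mod 260.
    Write x = 44 + 52·t and substitute into x ≡ 3 (mod 5): 52·t ≡ 3 − 44 = -41 (mod 5).
    Reduce coefficients mod 5: 2·t ≡ 4 (mod 5).
    The inverse of 2 mod 5 is 3 (since 2·3 = 6 = 1·5 + 1), so t ≡ 3·4 = 12 ≡ 2 (mod 5).
    Then x = 44 + 52·2 = 148, valid modulo lcm(52, 5) = 260: x ≡ 148 (mod 260).
Verify: 148 mod 13 = 5 ✓, 148 mod 4 = 0 ✓, 148 mod 5 = 3 ✓.

x ≡ 148 (mod 260).


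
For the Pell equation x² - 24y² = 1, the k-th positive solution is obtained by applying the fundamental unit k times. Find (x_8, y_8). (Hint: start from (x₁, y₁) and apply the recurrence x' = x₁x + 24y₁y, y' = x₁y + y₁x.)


Step 1: Find the fundamental solution (x₁, y₁) of x² - 24y² = 1.
  Expand √24 as a continued fraction. a₀ = ⌊√24⌋ = 4; iterate m_{k+1} = d_k·a_k − m_k, d_{k+1} = (24 − m_{k+1}²)/d_k, a_{k+1} = ⌊(a₀ + m_{k+1})/d_{k+1}⌋ (starting m₀ = 0, d₀ = 1), with convergents p_k = a_k·p_{k-1} + p_{k-2}, q_k = a_k·q_{k-1} + q_{k-2} (p₋₁ = 1, q₋₁ = 0):
  k = 0: a₀ = 4; p₀/q₀ = 4/1; p₀² − 24·q₀² = 16 − 24 = -8.
  k = 1: m = 4, d = 8, a = ⌊(4 + 4)/8⌋ = 1; p/q = (1·4 + 1)/(1·1 + 0) = 5/1; p² − 24·q² = 25 − 24 = 1.
  The first convergent with p² − 24·q² = 1 gives the fundamental solution (x₁, y₁) = (5, 1).
Step 2: Apply the recurrence (x_{n+1}, y_{n+1}) = (x₁x_n + 24y₁y_n, x₁y_n + y₁x_n) repeatedly.
  From (x_1, y_1) = (5, 1): x_2 = 5·5 + 24·1·1 = 49; y_2 = 5·1 + 1·5 = 10.
  From (x_2, y_2) = (49, 10): x_3 = 5·49 + 24·1·10 = 485; y_3 = 5·10 + 1·49 = 99.
  From (x_3, y_3) = (485, 99): x_4 = 5·485 + 24·1·99 = 4801; y_4 = 5·99 + 1·485 = 980.
  From (x_4, y_4) = (4801, 980): x_5 = 5·4801 + 24·1·980 = 47525; y_5 = 5·980 + 1·4801 = 9701.
  From (x_5, y_5) = (47525, 9701): x_6 = 5·47525 + 24·1·9701 = 470449; y_6 = 5·9701 + 1·47525 = 96030.
  From (x_6, y_6) = (470449, 96030): x_7 = 5·470449 + 24·1·96030 = 4656965; y_7 = 5·96030 + 1·470449 = 950599.
  From (x_7, y_7) = (4656965, 950599): x_8 = 5·4656965 + 24·1·950599 = 46099201; y_8 = 5·950599 + 1·4656965 = 9409960.
Step 3: Verify x_8² - 24·y_8² = 2125136332838401 - 2125136332838400 = 1 (should be 1). ✓

(x_1, y_1) = (5, 1); (x_8, y_8) = (46099201, 9409960).


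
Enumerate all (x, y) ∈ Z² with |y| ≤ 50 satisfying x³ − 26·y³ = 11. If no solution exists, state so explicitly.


The equation is x³ - 26y³ = 11. For fixed y, x³ = 26·y³ + 11, so a solution requires the RHS to be a perfect cube.
Strategy: iterate y from -50 to 50, compute RHS = 26·y³ + 11, and check whether it is a (positive or negative) perfect cube.
Check small values of y:
  y = 0: RHS = 11 is not a perfect cube.
  y = 1: RHS = 37 is not a perfect cube.
  y = -1: RHS = -15 is not a perfect cube.
  y = 2: RHS = 219 is not a perfect cube.
  y = -2: RHS = -197 is not a perfect cube.
  y = 3: RHS = 713 is not a perfect cube.
  y = -3: RHS = -691 is not a perfect cube.
Continuing the search up to |y| = 50 finds no solutions either.
No (x, y) in the scanned range satisfies the equation.

No integer solutions with |y| ≤ 50.


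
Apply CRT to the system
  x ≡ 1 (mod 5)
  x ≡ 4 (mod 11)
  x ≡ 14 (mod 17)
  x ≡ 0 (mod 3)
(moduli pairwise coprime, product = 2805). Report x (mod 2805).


Product of moduli M = 5 · 11 · 17 · 3 = 2805.
Merge one congruence at a time:
  Start: x ≡ 1 (mod 5).
  Combine with x ≡ 4 (mod 11); new modulus lcm = 55.
    Write x = 1 + 5·t and substitute into x ≡ 4 (mod 11): 5·t ≡ 4 − 1 = 3 (mod 11).
    The inverse of 5 mod 11 is 9 (since 5·9 = 45 = 4·11 + 1), so t ≡ 9·3 = 27 ≡ 5 (mod 11).
    Then x = 1 + 5·5 = 26, valid modulo lcm(5, 11) = 55: x ≡ 26 (mod 55).
  Combine with x ≡ 14 (mod 17); new modulus lcm = 935.
    Write x = 26 + 55·t and substitute into x ≡ 14 (mod 17): 55·t ≡ 14 − 26 = -12 (mod 17).
    Reduce coefficients mod 17: 4·t ≡ 5 (mod 17).
    The inverse of 4 mod 17 is 13 (since 4·13 = 52 = 3·17 + 1), so t ≡ 13·5 = 65 ≡ 14 (mod 17).
    Then x = 26 + 55·14 = 796, valid modulo lcm(55, 17) = 935: x ≡ 796 (mod 935).
  Combine with x ≡ 0 (mod 3); new modulus lcm = 2805.
    Write x = 796 + 935·t and substitute into x ≡ 0 (mod 3): 935·t ≡ 0 − 796 = -796 (mod 3).
    Reduce coefficients mod 3: 2·t ≡ 2 (mod 3).
    The inverse of 2 mod 3 is 2 (since 2·2 = 4 = 1·3 + 1), so t ≡ 2·2 = 4 ≡ 1 (mod 3).
    Then x = 796 + 935·1 = 1731, valid modulo lcm(935, 3) = 2805: x ≡ 1731 (mod 2805).
Verify against each original: 1731 mod 5 = 1, 1731 mod 11 = 4, 1731 mod 17 = 14, 1731 mod 3 = 0.

x ≡ 1731 (mod 2805).
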